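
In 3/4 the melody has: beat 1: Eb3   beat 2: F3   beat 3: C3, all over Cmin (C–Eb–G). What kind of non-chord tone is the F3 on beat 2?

The harmony at that moment is C minor triad (C, Eb, G); F3 is not a chord tone.
It is approached by step up from Eb3 and left by leap down to C3.
Step in, leap out, on a weak beat — an escape tone.

Escape tone.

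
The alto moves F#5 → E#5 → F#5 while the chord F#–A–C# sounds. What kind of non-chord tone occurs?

E#5 is a neighbor tone.

The harmony at that moment is F# minor triad (F#, A, C#); E#5 is not a chord tone.
It is approached by step down from F#5 and left by step up to F#5.
Step away and step back to the same note — a neighbor tone (lower neighbor).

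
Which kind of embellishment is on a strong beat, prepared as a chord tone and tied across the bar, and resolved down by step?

Suspension.

Approach: by preparation — the pitch is first a chord tone, then held (tied or repeated) while the harmony changes under it. Departure: down by step. Metric position: strong.
A prepared dissonance that resolves downward by step — a suspension. (The same figure resolving upward would be a retardation.)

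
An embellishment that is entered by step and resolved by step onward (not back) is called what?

Passing tone.

Approach: by step. Departure: by step, continuing in the same direction.
Stepwise on both sides with no change of direction means the note fills in the space between two different chord tones — a passing tone. (Had it turned back to its starting note it would be a neighbor tone instead.)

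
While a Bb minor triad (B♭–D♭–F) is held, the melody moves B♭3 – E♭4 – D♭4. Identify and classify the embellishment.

The harmony at that moment is B♭ minor triad (B♭, D♭, F); E♭4 is not a chord tone.
It is approached by leap up from B♭3 and left by step down to D♭4.
Leap in, step out — an appoggiatura.

E♭4 is an appoggiatura.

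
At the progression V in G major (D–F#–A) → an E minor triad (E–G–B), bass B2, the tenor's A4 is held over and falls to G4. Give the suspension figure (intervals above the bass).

7–6 suspension.

At the second chord the bass is B2. The suspended A4 lies a seventh above the bass; after resolving down by step to G4, the interval above the bass becomes a sixth.
Suspension figures are named by those two intervals: 7–6.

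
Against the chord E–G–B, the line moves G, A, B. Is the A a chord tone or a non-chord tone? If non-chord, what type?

The harmony at that moment is E minor triad (E, G, B); A is not a chord tone.
It is approached by step up from G and left by step up to B.
Step in, step out in the same direction — a passing tone.

Non-chord tone — a passing tone.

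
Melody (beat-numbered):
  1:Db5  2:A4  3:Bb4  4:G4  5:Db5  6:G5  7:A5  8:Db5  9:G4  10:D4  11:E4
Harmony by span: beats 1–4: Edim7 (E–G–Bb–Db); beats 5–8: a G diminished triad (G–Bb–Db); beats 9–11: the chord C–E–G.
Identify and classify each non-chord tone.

The harmony at that moment is E diminished seventh chord (E, G, Bb, Db); A4 is not a chord tone.
It is approached by leap down from Db5 and left by step up to Bb4.
Leap in, step out — an appoggiatura.
The harmony at that moment is G diminished triad (G, Bb, Db); A5 is not a chord tone.
It is approached by step up from G5 and left by leap down to Db5.
Step in, leap out — an escape tone.
The harmony at that moment is C major triad (C, E, G); D4 is not a chord tone.
It is approached by leap down from G4 and left by step up to E4.
Leap in, step out — an appoggiatura.

A4 (beat 2) — appoggiatura; A5 (beat 7) — escape tone; D4 (beat 10) — appoggiatura.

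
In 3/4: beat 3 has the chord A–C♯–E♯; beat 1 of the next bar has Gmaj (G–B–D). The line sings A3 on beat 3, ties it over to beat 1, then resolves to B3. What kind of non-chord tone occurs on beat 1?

Retardation.

The harmony at that moment is G major triad (G, B, D); A3 is not a chord tone.
It is held over (the same pitch as the preceding A3) and left by step up to B3.
Held over from the previous chord and resolving up by step — a retardation.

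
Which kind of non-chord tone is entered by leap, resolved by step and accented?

Appoggiatura.

Approach: by leap. Departure: by step. Metric position: strong.
Leap in, step out, in a metrically strong position — an appoggiatura. (It is the mirror image of the escape tone, which steps in and leaps out from a weak position.)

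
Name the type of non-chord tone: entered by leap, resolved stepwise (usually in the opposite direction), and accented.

Approach: by leap. Departure: by step. Metric position: strong.
Leap in, step out, in a metrically strong position — an appoggiatura. (It is the mirror image of the escape tone, which steps in and leaps out from a weak position.)

Appoggiatura.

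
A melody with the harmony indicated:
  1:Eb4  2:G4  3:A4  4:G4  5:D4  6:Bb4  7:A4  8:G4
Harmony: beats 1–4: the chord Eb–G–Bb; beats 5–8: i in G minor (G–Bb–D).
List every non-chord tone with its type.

The harmony at that moment is Eb major triad (Eb, G, Bb); A4 is not a chord tone.
It is approached by step up from G4 and left by step down to G4.
Step away and step back to the same note — a neighbor tone (upper neighbor).
The harmony at that moment is G minor triad (G, Bb, D); A4 is not a chord tone.
It is approached by step down from Bb4 and left by step down to G4.
Step in, step out in the same direction — a passing tone.

A4 (beat 3) — neighbor tone; A4 (beat 7) — passing tone.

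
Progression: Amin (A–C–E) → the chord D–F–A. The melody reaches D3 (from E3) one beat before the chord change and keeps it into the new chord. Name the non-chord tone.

D3 is an anticipation.

The harmony at that moment is A minor triad (A, C, E); D3 is not a chord tone.
It is approached by step down from E3 and then sustained as the same pitch into the next harmony.
Arriving early and becoming a chord tone when the harmony changes — an anticipation.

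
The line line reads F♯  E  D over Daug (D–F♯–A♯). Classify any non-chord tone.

E is a passing tone.

The harmony at that moment is D augmented triad (D, F♯, A♯); E is not a chord tone.
It is approached by step down from F♯ and left by step down to D.
Step in, step out in the same direction — a passing tone.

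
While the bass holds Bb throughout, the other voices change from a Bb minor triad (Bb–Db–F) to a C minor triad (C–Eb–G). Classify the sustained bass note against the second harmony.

The harmony at that moment is C minor triad (C, Eb, G); Bb is not a chord tone.
It is held over (the same pitch as the preceding Bb) and then sustained as the same pitch into the next harmony.
Sustained through a change of harmony — a pedal tone.

Pedal tone (pedal point).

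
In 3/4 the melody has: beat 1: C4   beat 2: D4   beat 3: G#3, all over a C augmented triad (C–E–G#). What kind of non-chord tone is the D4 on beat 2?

The harmony at that moment is C augmented triad (C, E, G#); D4 is not a chord tone.
It is approached by step up from C4 and left by leap down to G#3.
Step in, leap out, on a weak beat — an escape tone.

Escape tone.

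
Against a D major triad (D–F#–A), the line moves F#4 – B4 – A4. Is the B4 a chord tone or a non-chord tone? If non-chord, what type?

The harmony at that moment is D major triad (D, F#, A); B4 is not a chord tone.
It is approached by leap up from F#4 and left by step down to A4.
Leap in, step out — an appoggiatura.

Non-chord tone — an appoggiatura.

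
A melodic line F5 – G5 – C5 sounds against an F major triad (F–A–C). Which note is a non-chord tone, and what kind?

The harmony at that moment is F major triad (F, A, C); G5 is not a chord tone.
It is approached by step up from F5 and left by leap down to C5.
Step in, leap out — an escape tone.

G5 is an escape tone.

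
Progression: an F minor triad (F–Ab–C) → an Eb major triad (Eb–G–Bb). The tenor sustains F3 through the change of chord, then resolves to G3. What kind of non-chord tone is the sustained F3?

F3 is a retardation.

The harmony at that moment is Eb major triad (Eb, G, Bb); F3 is not a chord tone.
It is held over (the same pitch as the preceding F3) and left by step up to G3.
Held over from the previous chord and resolving up by step — a retardation.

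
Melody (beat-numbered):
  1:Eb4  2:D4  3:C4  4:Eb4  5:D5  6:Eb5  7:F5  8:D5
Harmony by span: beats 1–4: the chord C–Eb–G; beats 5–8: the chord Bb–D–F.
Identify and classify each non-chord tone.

The harmony at that moment is C minor triad (C, Eb, G); D4 is not a chord tone.
It is approached by step down from Eb4 and left by step down to C4.
Step in, step out in the same direction — a passing tone.
The harmony at that moment is Bb major triad (Bb, D, F); Eb5 is not a chord tone.
It is approached by step up from D5 and left by step up to F5.
Step in, step out in the same direction — a passing tone.

D4 (beat 2) — passing tone; Eb5 (beat 6) — passing tone.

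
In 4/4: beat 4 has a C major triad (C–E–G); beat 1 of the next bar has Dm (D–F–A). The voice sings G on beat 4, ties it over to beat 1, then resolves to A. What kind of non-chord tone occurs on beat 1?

The harmony at that moment is D minor triad (D, F, A); G is not a chord tone.
It is held over (the same pitch as the preceding G) and left by step up to A.
Held over from the previous chord and resolving up by step — a retardation.

Retardation.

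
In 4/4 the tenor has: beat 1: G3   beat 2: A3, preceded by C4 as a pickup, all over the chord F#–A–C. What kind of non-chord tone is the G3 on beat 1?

Appoggiatura.

The harmony at that moment is F# diminished triad (F#, A, C); G3 is not a chord tone.
It is approached by leap down from C4 and left by step up to A3.
Leap in, step out, metrically accented — an appoggiatura.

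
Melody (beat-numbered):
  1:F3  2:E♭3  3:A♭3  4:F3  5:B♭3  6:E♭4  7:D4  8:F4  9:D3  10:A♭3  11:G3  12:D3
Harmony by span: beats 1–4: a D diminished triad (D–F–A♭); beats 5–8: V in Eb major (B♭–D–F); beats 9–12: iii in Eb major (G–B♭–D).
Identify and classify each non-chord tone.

The harmony at that moment is D diminished triad (D, F, A♭); E♭3 is not a chord tone.
It is approached by step down from F3 and left by leap up to A♭3.
Step in, leap out — an escape tone.
The harmony at that moment is B♭ major triad (B♭, D, F); E♭4 is not a chord tone.
It is approached by leap up from B♭3 and left by step down to D4.
Leap in, step out — an appoggiatura.
The harmony at that moment is G minor triad (G, B♭, D); A♭3 is not a chord tone.
It is approached by leap up from D3 and left by step down to G3.
Leap in, step out — an appoggiatura.

E♭3 (beat 2) — escape tone; E♭4 (beat 6) — appoggiatura; A♭3 (beat 10) — appoggiatura.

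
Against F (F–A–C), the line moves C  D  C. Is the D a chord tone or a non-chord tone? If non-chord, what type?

The harmony at that moment is F major triad (F, A, C); D is not a chord tone.
It is approached by step up from C and left by step down to C.
Step away and step back to the same note — a neighbor tone (upper neighbor).

Non-chord tone — a neighbor tone.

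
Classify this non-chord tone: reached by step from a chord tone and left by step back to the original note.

Neighbor tone.

Approach: by step. Departure: by step in the opposite direction, back to the starting pitch.
Stepwise on both sides but reversing to return to the same chord tone — a neighbor tone. (Had it continued onward in the same direction it would be a passing tone instead.)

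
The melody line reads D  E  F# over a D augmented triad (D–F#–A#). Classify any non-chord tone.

The harmony at that moment is D augmented triad (D, F#, A#); E is not a chord tone.
It is approached by step up from D and left by step up to F#.
Step in, step out in the same direction — a passing tone.

E is a passing tone.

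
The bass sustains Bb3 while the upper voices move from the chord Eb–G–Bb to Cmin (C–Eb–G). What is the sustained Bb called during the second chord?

Pedal tone (pedal point).

The harmony at that moment is C minor triad (C, Eb, G); Bb3 is not a chord tone.
It is held over (the same pitch as the preceding Bb3) and then sustained as the same pitch into the next harmony.
Sustained through a change of harmony — a pedal tone.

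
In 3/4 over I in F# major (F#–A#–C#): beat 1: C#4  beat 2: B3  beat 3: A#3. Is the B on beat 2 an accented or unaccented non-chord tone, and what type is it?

The harmony at that moment is F# major triad (F#, A#, C#); B3 is not a chord tone.
It is approached by step down from C#4 and left by step down to A#3.
Step in, step out in the same direction — a passing tone.
It falls on a weak beat, so it is unaccented.

Unaccented passing tone.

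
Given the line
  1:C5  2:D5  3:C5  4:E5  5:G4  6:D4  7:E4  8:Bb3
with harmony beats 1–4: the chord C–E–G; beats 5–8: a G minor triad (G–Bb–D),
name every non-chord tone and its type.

The harmony at that moment is C major triad (C, E, G); D5 is not a chord tone.
It is approached by step up from C5 and left by step down to C5.
Step away and step back to the same note — a neighbor tone (upper neighbor).
The harmony at that moment is G minor triad (G, Bb, D); E4 is not a chord tone.
It is approached by step up from D4 and left by leap down to Bb3.
Step in, leap out — an escape tone.

D5 (beat 2) — neighbor tone; E4 (beat 7) — escape tone.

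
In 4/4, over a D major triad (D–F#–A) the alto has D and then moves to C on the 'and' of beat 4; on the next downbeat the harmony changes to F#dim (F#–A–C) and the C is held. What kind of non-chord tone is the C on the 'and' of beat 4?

The harmony at that moment is D major triad (D, F#, A); C is not a chord tone.
It is approached by step down from D and then sustained as the same pitch into the next harmony.
Arriving early and becoming a chord tone when the harmony changes — an anticipation.

Anticipation.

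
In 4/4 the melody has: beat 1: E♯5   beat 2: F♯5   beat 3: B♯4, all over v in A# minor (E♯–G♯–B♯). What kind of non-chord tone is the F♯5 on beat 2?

Escape tone.

The harmony at that moment is E♯ minor triad (E♯, G♯, B♯); F♯5 is not a chord tone.
It is approached by step up from E♯5 and left by leap down to B♯4.
Step in, leap out, on a weak beat — an escape tone.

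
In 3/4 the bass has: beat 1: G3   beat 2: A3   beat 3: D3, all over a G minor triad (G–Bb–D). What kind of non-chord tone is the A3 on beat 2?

The harmony at that moment is G minor triad (G, Bb, D); A3 is not a chord tone.
It is approached by step up from G3 and left by leap down to D3.
Step in, leap out, on a weak beat — an escape tone.

Escape tone.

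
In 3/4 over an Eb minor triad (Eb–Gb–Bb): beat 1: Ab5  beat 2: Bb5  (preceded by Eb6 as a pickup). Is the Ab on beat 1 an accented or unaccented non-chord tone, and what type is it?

The harmony at that moment is Eb minor triad (Eb, Gb, Bb); Ab5 is not a chord tone.
It is approached by leap down from Eb6 and left by step up to Bb5.
Leap in, step out — an appoggiatura.
It falls on the downbeat, so it is accented.

Accented appoggiatura.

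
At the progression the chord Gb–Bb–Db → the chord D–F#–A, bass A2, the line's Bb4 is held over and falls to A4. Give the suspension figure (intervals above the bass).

At the second chord the bass is A2. The suspended Bb4 lies a ninth above the bass; after resolving down by step to A4, the interval above the bass becomes an octave.
Suspension figures are named by those two intervals: 9–8.

9–8 suspension.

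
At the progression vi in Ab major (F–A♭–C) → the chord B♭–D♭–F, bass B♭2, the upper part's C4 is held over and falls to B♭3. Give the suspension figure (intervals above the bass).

9–8 suspension.

At the second chord the bass is B♭2. The suspended C4 lies a ninth above the bass; after resolving down by step to B♭3, the interval above the bass becomes an octave.
Suspension figures are named by those two intervals: 9–8.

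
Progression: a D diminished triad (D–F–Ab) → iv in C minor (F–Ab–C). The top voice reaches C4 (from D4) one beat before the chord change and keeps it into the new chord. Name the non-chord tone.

C4 is an anticipation.

The harmony at that moment is D diminished triad (D, F, Ab); C4 is not a chord tone.
It is approached by step down from D4 and then sustained as the same pitch into the next harmony.
Arriving early and becoming a chord tone when the harmony changes — an anticipation.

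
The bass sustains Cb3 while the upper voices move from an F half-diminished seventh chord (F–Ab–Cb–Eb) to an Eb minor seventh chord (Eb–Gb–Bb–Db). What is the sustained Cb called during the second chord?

Pedal tone (pedal point).

The harmony at that moment is Eb minor seventh chord (Eb, Gb, Bb, Db); Cb3 is not a chord tone.
It is held over (the same pitch as the preceding Cb3) and then sustained as the same pitch into the next harmony.
Sustained through a change of harmony — a pedal tone.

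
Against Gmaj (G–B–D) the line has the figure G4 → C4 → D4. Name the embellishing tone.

The harmony at that moment is G major triad (G, B, D); C4 is not a chord tone.
It is approached by leap down from G4 and left by step up to D4.
Leap in, step out — an appoggiatura.

C4 is an appoggiatura.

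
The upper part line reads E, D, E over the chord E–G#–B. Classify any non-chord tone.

The harmony at that moment is E major triad (E, G#, B); D is not a chord tone.
It is approached by step down from E and left by step up to E.
Step away and step back to the same note — a neighbor tone (lower neighbor).

D is a neighbor tone.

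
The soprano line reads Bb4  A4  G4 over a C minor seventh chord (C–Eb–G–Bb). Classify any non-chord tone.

A4 is a passing tone.

The harmony at that moment is C minor seventh chord (C, Eb, G, Bb); A4 is not a chord tone.
It is approached by step down from Bb4 and left by step down to G4.
Step in, step out in the same direction — a passing tone.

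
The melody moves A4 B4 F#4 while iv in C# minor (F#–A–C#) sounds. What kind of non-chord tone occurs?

The harmony at that moment is F# minor triad (F#, A, C#); B4 is not a chord tone.
It is approached by step up from A4 and left by leap down to F#4.
Step in, leap out — an escape tone.

B4 is an escape tone.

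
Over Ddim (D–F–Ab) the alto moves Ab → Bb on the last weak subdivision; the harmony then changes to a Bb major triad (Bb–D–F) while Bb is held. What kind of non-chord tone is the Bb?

The harmony at that moment is D diminished triad (D, F, Ab); Bb is not a chord tone.
It is approached by step up from Ab and then sustained as the same pitch into the next harmony.
Arriving early and becoming a chord tone when the harmony changes — an anticipation.

Bb is an anticipation.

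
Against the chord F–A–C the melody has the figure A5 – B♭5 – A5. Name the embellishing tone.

The harmony at that moment is F major triad (F, A, C); B♭5 is not a chord tone.
It is approached by step up from A5 and left by step down to A5.
Step away and step back to the same note — a neighbor tone (upper neighbor).

B♭5 is a neighbor tone.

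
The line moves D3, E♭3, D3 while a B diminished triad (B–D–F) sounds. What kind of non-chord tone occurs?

The harmony at that moment is B diminished triad (B, D, F); E♭3 is not a chord tone.
It is approached by step up from D3 and left by step down to D3.
Step away and step back to the same note — a neighbor tone (upper neighbor).

E♭3 is a neighbor tone.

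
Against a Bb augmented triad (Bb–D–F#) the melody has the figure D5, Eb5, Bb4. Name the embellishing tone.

The harmony at that moment is Bb augmented triad (Bb, D, F#); Eb5 is not a chord tone.
It is approached by step up from D5 and left by leap down to Bb4.
Step in, leap out — an escape tone.

Eb5 is an escape tone.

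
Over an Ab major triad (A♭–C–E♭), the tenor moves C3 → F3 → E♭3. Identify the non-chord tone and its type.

The harmony at that moment is A♭ major triad (A♭, C, E♭); F3 is not a chord tone.
It is approached by leap up from C3 and left by step down to E♭3.
Leap in, step out — an appoggiatura.

F3 is an appoggiatura.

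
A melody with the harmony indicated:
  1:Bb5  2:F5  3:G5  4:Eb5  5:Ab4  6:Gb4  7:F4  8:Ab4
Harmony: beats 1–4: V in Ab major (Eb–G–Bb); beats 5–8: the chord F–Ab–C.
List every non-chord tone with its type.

F5 (beat 2) — appoggiatura; Gb4 (beat 6) — passing tone.

The harmony at that moment is Eb major triad (Eb, G, Bb); F5 is not a chord tone.
It is approached by leap down from Bb5 and left by step up to G5.
Leap in, step out — an appoggiatura.
The harmony at that moment is F minor triad (F, Ab, C); Gb4 is not a chord tone.
It is approached by step down from Ab4 and left by step down to F4.
Step in, step out in the same direction — a passing tone.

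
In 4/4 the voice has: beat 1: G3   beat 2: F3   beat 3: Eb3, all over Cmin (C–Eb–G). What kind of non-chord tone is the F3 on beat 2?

The harmony at that moment is C minor triad (C, Eb, G); F3 is not a chord tone.
It is approached by step down from G3 and left by step down to Eb3.
Step in, step out in the same direction — a passing tone.

Passing tone.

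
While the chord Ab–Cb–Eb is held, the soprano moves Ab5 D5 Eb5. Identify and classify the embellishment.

D5 is an appoggiatura.

The harmony at that moment is Ab minor triad (Ab, Cb, Eb); D5 is not a chord tone.
It is approached by leap down from Ab5 and left by step up to Eb5.
Leap in, step out — an appoggiatura.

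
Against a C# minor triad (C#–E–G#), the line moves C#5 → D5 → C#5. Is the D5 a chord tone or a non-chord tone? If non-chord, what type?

The harmony at that moment is C# minor triad (C#, E, G#); D5 is not a chord tone.
It is approached by step up from C#5 and left by step down to C#5.
Step away and step back to the same note — a neighbor tone (upper neighbor).

Non-chord tone — a neighbor tone.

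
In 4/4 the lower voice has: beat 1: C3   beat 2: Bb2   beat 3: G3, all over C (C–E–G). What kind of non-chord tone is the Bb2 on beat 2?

The harmony at that moment is C major triad (C, E, G); Bb2 is not a chord tone.
It is approached by step down from C3 and left by leap up to G3.
Step in, leap out, on a weak beat — an escape tone.

Escape tone.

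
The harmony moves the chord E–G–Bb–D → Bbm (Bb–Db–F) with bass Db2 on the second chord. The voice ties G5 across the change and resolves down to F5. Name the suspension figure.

At the second chord the bass is Db2. The suspended G5 lies a fourth above the bass; after resolving down by step to F5, the interval above the bass becomes a third.
Suspension figures are named by those two intervals: 4–3.

4–3 suspension.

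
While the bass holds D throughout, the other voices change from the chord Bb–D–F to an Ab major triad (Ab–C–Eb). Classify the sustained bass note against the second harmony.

The harmony at that moment is Ab major triad (Ab, C, Eb); D is not a chord tone.
It is held over (the same pitch as the preceding D) and then sustained as the same pitch into the next harmony.
Sustained through a change of harmony — a pedal tone.

Pedal tone (pedal point).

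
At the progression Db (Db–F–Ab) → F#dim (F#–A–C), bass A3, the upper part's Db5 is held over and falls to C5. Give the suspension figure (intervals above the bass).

4–3 suspension.

At the second chord the bass is A3. The suspended Db5 lies a fourth above the bass; after resolving down by step to C5, the interval above the bass becomes a third.
Suspension figures are named by those two intervals: 4–3.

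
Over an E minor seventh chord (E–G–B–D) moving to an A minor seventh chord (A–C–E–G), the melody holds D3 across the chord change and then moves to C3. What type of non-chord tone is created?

D3 is a suspension.

The harmony at that moment is A minor seventh chord (A, C, E, G); D3 is not a chord tone.
It is held over (the same pitch as the preceding D3) and left by step down to C3.
Held over from the previous chord and resolving down by step — a suspension.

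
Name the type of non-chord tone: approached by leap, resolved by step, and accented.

Approach: by leap. Departure: by step. Metric position: strong.
Leap in, step out, in a metrically strong position — an appoggiatura. (It is the mirror image of the escape tone, which steps in and leaps out from a weak position.)

Appoggiatura.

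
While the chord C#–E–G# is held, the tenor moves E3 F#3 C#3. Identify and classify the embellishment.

The harmony at that moment is C# minor triad (C#, E, G#); F#3 is not a chord tone.
It is approached by step up from E3 and left by leap down to C#3.
Step in, leap out — an escape tone.

F#3 is an escape tone.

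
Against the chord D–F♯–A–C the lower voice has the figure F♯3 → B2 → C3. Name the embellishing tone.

The harmony at that moment is D dominant seventh chord (D, F♯, A, C); B2 is not a chord tone.
It is approached by leap down from F♯3 and left by step up to C3.
Leap in, step out — an appoggiatura.

B2 is an appoggiatura.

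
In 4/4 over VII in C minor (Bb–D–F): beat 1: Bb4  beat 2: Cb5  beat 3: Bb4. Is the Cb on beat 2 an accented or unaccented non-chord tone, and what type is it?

The harmony at that moment is Bb major triad (Bb, D, F); Cb5 is not a chord tone.
It is approached by step up from Bb4 and left by step down to Bb4.
Step away and step back to the same note — a neighbor tone (upper neighbor).
It falls on a weak beat, so it is unaccented.

Unaccented neighbor tone.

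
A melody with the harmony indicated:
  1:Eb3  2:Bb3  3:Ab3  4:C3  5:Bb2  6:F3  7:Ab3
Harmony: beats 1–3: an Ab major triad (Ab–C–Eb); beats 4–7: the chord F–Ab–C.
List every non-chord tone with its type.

Bb3 (beat 2) — appoggiatura; Bb2 (beat 5) — escape tone.

The harmony at that moment is Ab major triad (Ab, C, Eb); Bb3 is not a chord tone.
It is approached by leap up from Eb3 and left by step down to Ab3.
Leap in, step out — an appoggiatura.
The harmony at that moment is F minor triad (F, Ab, C); Bb2 is not a chord tone.
It is approached by step down from C3 and left by leap up to F3.
Step in, leap out — an escape tone.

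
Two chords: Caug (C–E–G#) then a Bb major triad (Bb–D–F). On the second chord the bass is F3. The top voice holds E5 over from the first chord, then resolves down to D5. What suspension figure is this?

At the second chord the bass is F3. The suspended E5 lies a seventh above the bass; after resolving down by step to D5, the interval above the bass becomes a sixth.
Suspension figures are named by those two intervals: 7–6.

7–6 suspension.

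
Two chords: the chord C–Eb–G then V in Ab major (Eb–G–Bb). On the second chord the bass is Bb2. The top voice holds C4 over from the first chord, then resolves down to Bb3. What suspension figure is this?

At the second chord the bass is Bb2. The suspended C4 lies a ninth above the bass; after resolving down by step to Bb3, the interval above the bass becomes an octave.
Suspension figures are named by those two intervals: 9–8.

9–8 suspension.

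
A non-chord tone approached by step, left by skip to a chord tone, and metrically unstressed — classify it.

Escape tone.

Approach: by step. Departure: by leap. Metric position: weak.
Step in, leap out, from a weak position — an escape tone (échappée). (It is the mirror image of the appoggiatura, which leaps in and steps out on a strong beat.)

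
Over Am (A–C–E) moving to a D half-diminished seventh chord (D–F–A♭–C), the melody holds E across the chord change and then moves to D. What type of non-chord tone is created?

E is a suspension.

The harmony at that moment is D half-diminished seventh chord (D, F, A♭, C); E is not a chord tone.
It is held over (the same pitch as the preceding E) and left by step down to D.
Held over from the previous chord and resolving down by step — a suspension.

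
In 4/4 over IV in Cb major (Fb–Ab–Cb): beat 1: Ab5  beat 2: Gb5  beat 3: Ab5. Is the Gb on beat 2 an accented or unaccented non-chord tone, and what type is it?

The harmony at that moment is Fb major triad (Fb, Ab, Cb); Gb5 is not a chord tone.
It is approached by step down from Ab5 and left by step up to Ab5.
Step away and step back to the same note — a neighbor tone (lower neighbor).
It falls on a weak beat, so it is unaccented.

Unaccented neighbor tone.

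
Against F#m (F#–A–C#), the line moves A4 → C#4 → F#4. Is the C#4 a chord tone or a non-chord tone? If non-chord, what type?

Chord tone (the fifth of F# minor triad).

F# minor triad contains F#, A, C#; C# is the fifth, so it is a chord tone.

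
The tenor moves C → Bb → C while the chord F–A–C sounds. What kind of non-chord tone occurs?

Bb is a neighbor tone.

The harmony at that moment is F major triad (F, A, C); Bb is not a chord tone.
It is approached by step down from C and left by step up to C.
Step away and step back to the same note — a neighbor tone (lower neighbor).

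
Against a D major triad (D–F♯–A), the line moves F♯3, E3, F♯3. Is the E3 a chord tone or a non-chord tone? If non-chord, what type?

The harmony at that moment is D major triad (D, F♯, A); E3 is not a chord tone.
It is approached by step down from F♯3 and left by step up to F♯3.
Step away and step back to the same note — a neighbor tone (lower neighbor).

Non-chord tone — a neighbor tone.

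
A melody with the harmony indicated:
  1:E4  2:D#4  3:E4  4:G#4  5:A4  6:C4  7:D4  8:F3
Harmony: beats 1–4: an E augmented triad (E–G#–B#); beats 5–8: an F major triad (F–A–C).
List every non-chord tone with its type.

D#4 (beat 2) — neighbor tone; D4 (beat 7) — escape tone.

The harmony at that moment is E augmented triad (E, G#, B#); D#4 is not a chord tone.
It is approached by step down from E4 and left by step up to E4.
Step away and step back to the same note — a neighbor tone (lower neighbor).
The harmony at that moment is F major triad (F, A, C); D4 is not a chord tone.
It is approached by step up from C4 and left by leap down to F3.
Step in, leap out — an escape tone.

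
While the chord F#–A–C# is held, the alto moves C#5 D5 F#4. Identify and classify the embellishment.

The harmony at that moment is F# minor triad (F#, A, C#); D5 is not a chord tone.
It is approached by step up from C#5 and left by leap down to F#4.
Step in, leap out — an escape tone.

D5 is an escape tone.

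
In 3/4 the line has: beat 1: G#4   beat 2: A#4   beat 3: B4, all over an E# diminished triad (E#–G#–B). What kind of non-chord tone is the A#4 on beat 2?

The harmony at that moment is E# diminished triad (E#, G#, B); A#4 is not a chord tone.
It is approached by step up from G#4 and left by step up to B4.
Step in, step out in the same direction — a passing tone.

Passing tone.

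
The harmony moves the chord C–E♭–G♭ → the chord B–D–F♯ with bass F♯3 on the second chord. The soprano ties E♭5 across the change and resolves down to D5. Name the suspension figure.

At the second chord the bass is F♯3. The suspended E♭5 lies a seventh above the bass; after resolving down by step to D5, the interval above the bass becomes a sixth.
Suspension figures are named by those two intervals: 7–6.

7–6 suspension.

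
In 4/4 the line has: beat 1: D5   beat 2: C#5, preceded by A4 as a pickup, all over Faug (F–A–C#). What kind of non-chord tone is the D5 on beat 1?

Appoggiatura.

The harmony at that moment is F augmented triad (F, A, C#); D5 is not a chord tone.
It is approached by leap up from A4 and left by step down to C#5.
Leap in, step out, metrically accented — an appoggiatura.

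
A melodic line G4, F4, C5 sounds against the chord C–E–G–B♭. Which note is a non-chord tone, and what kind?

The harmony at that moment is C dominant seventh chord (C, E, G, B♭); F4 is not a chord tone.
It is approached by step down from G4 and left by leap up to C5.
Step in, leap out — an escape tone.

F4 is an escape tone.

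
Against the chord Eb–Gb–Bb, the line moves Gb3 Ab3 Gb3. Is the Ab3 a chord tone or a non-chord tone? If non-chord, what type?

The harmony at that moment is Eb minor triad (Eb, Gb, Bb); Ab3 is not a chord tone.
It is approached by step up from Gb3 and left by step down to Gb3.
Step away and step back to the same note — a neighbor tone (upper neighbor).

Non-chord tone — a neighbor tone.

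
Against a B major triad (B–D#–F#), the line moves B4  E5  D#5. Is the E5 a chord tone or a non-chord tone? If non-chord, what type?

The harmony at that moment is B major triad (B, D#, F#); E5 is not a chord tone.
It is approached by leap up from B4 and left by step down to D#5.
Leap in, step out — an appoggiatura.

Non-chord tone — an appoggiatura.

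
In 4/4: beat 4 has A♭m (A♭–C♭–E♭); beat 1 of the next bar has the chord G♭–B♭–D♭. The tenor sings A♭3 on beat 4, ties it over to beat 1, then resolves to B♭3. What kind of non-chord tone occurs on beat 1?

Retardation.

The harmony at that moment is G♭ major triad (G♭, B♭, D♭); A♭3 is not a chord tone.
It is held over (the same pitch as the preceding A♭3) and left by step up to B♭3.
Held over from the previous chord and resolving up by step — a retardation.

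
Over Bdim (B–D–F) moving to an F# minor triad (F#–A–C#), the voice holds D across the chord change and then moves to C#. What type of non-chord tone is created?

D is a suspension.

The harmony at that moment is F# minor triad (F#, A, C#); D is not a chord tone.
It is held over (the same pitch as the preceding D) and left by step down to C#.
Held over from the previous chord and resolving down by step — a suspension.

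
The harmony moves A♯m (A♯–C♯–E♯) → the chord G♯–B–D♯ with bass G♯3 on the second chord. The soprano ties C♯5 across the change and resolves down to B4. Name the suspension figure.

4–3 suspension.

At the second chord the bass is G♯3. The suspended C♯5 lies a fourth above the bass; after resolving down by step to B4, the interval above the bass becomes a third.
Suspension figures are named by those two intervals: 4–3.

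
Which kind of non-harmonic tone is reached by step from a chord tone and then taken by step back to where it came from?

Approach: by step. Departure: by step in the opposite direction, back to the starting pitch.
Stepwise on both sides but reversing to return to the same chord tone — a neighbor tone. (Had it continued onward in the same direction it would be a passing tone instead.)

Neighbor tone.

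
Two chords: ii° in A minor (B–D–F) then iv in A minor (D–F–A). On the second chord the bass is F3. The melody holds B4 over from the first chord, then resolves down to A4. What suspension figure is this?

4–3 suspension.

At the second chord the bass is F3. The suspended B4 lies a fourth above the bass; after resolving down by step to A4, the interval above the bass becomes a third.
Suspension figures are named by those two intervals: 4–3.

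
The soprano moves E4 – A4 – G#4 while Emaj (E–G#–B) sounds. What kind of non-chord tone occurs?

A4 is an appoggiatura.

The harmony at that moment is E major triad (E, G#, B); A4 is not a chord tone.
It is approached by leap up from E4 and left by step down to G#4.
Leap in, step out — an appoggiatura.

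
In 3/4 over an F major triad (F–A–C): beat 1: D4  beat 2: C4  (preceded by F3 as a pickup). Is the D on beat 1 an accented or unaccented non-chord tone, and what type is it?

Accented appoggiatura.

The harmony at that moment is F major triad (F, A, C); D4 is not a chord tone.
It is approached by leap up from F3 and left by step down to C4.
Leap in, step out — an appoggiatura.
It falls on the downbeat, so it is accented.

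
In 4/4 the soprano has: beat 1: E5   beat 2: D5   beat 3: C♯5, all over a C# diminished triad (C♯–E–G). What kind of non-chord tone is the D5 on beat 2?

Passing tone.

The harmony at that moment is C♯ diminished triad (C♯, E, G); D5 is not a chord tone.
It is approached by step down from E5 and left by step down to C♯5.
Step in, step out in the same direction — a passing tone.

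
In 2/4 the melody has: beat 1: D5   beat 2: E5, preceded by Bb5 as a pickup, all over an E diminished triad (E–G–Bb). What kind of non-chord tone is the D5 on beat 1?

The harmony at that moment is E diminished triad (E, G, Bb); D5 is not a chord tone.
It is approached by leap down from Bb5 and left by step up to E5.
Leap in, step out, metrically accented — an appoggiatura.

Appoggiatura.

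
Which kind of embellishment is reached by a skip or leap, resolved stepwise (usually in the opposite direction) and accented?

Approach: by leap. Departure: by step. Metric position: strong.
Leap in, step out, in a metrically strong position — an appoggiatura. (It is the mirror image of the escape tone, which steps in and leaps out from a weak position.)

Appoggiatura.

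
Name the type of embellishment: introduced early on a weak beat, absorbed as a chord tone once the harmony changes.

Approach: ahead of the chord change (typically by step), so it is dissonant against the current harmony. Departure: none — the same pitch is restated or held and is a chord tone of the new harmony.
Dissonant first, consonant once the harmony catches up: the note simply arrives early — an anticipation. (The reverse timing, consonant first and dissonant after the change, would be a suspension or retardation.)

Anticipation.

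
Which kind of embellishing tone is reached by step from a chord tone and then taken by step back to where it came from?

Neighbor tone.

Approach: by step. Departure: by step in the opposite direction, back to the starting pitch.
Stepwise on both sides but reversing to return to the same chord tone — a neighbor tone. (Had it continued onward in the same direction it would be a passing tone instead.)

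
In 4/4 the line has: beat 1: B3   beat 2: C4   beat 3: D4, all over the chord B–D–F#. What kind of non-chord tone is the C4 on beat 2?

Passing tone.

The harmony at that moment is B minor triad (B, D, F#); C4 is not a chord tone.
It is approached by step up from B3 and left by step up to D4.
Step in, step out in the same direction — a passing tone.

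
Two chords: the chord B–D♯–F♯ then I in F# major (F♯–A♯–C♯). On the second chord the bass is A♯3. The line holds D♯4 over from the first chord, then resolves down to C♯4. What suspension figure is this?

4–3 suspension.

At the second chord the bass is A♯3. The suspended D♯4 lies a fourth above the bass; after resolving down by step to C♯4, the interval above the bass becomes a third.
Suspension figures are named by those two intervals: 4–3.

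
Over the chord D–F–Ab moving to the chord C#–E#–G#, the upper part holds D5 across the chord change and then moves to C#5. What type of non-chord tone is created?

The harmony at that moment is C# major triad (C#, E#, G#); D5 is not a chord tone.
It is held over (the same pitch as the preceding D5) and left by step down to C#5.
Held over from the previous chord and resolving down by step — a suspension.

D5 is a suspension.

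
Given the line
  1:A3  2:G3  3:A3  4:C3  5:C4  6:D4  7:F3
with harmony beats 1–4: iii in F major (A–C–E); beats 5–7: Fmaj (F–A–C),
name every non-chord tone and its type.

The harmony at that moment is A minor triad (A, C, E); G3 is not a chord tone.
It is approached by step down from A3 and left by step up to A3.
Step away and step back to the same note — a neighbor tone (lower neighbor).
The harmony at that moment is F major triad (F, A, C); D4 is not a chord tone.
It is approached by step up from C4 and left by leap down to F3.
Step in, leap out — an escape tone.

G3 (beat 2) — neighbor tone; D4 (beat 6) — escape tone.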